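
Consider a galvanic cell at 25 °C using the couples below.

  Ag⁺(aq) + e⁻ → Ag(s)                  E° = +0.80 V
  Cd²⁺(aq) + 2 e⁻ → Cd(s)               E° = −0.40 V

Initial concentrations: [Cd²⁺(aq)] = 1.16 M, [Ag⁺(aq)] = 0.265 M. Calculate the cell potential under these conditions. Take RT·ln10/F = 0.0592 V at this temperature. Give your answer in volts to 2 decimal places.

+1.16 V

Ag⁺/Ag is reduced (cathode, E° = +0.80 V) and Cd²⁺/Cd is oxidized (anode).
The standard potential is +0.80 − (−0.40) = +1.20 V and the balanced reaction transfers n = 2 electrons.
The balanced reaction is 2 Ag⁺(aq) + Cd(s) → 2 Ag(s) + Cd²⁺(aq), so Q = [Cd²⁺(aq)] / [Ag⁺(aq)]^2 = 16.5 and log Q = 1.218.
E = E° − (0.0592/n)·log Q = +1.20 − (0.0592/2)(1.218) = +1.16 V.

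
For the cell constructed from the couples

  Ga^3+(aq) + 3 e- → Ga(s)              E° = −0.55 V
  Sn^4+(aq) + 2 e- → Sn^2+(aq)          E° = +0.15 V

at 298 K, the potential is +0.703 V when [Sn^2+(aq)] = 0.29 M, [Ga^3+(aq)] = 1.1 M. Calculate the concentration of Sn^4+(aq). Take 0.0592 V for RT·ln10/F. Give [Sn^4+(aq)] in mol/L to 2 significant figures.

0.39 M

With Sn⁴⁺/Sn²⁺ at the cathode and Ga³⁺/Ga at the anode, E°cell = +0.15 − (−0.55) = +0.70 V (n = 6).
Since E = E° − (0.0592/n)·log Q, log Q = n(E° − E)/0.0592 = −0.304.
Balancing electrons gives 3 Sn^4+(aq) + 2 Ga(s) → 3 Sn^2+(aq) + 2 Ga^3+(aq); thus Q = ([Sn^2+(aq)]^3·[Ga^3+(aq)]^2) / [Sn^4+(aq)]^3.
Solving for the unknown gives log [Sn^4+(aq)] = −0.409, so [Sn^4+(aq)] ≈ 0.39 M.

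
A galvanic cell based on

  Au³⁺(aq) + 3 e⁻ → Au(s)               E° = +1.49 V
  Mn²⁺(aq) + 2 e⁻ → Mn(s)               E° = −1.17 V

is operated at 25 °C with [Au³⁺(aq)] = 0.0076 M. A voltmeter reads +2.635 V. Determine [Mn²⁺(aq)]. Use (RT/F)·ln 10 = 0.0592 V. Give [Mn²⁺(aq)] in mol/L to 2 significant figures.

With Au³⁺/Au at the cathode and Mn²⁺/Mn at the anode, E°cell = +1.49 − (−1.17) = +2.66 V (n = 6).
Rearranging E = E° − (0.0592/n)·log Q gives log Q = 6(+2.66 − (+2.635))/0.0592 = 2.534.
Balancing electrons gives 2 Au³⁺(aq) + 3 Mn(s) → 2 Au(s) + 3 Mn²⁺(aq); thus Q = [Mn²⁺(aq)]^3 / [Au³⁺(aq)]^2.
Solving for the unknown gives log [Mn²⁺(aq)] = −0.568, so [Mn²⁺(aq)] ≈ 0.27 M.

0.27 M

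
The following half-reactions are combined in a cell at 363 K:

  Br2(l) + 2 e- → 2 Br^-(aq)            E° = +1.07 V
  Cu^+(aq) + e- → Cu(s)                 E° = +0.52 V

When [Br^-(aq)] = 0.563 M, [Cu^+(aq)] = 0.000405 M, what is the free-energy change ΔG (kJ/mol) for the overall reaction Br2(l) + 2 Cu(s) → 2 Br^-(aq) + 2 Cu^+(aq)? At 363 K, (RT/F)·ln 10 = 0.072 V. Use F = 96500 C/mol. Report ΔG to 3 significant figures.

−157 kJ/mol

With Br₂/Br⁻ reduced at the cathode, E°cell = +1.07 − (+0.52) = +0.55 V and n = 2.
Q = [Br^-(aq)]^2·[Cu^+(aq)]^2 = 5.2×10^−8, so log Q = −7.284 and E = +0.55 − (0.072/2)(−7.284) = +0.8122 V.
Finally ΔG = −nFE = −(2)(96500 C/mol)(+0.8122 V) = −157 kJ/mol.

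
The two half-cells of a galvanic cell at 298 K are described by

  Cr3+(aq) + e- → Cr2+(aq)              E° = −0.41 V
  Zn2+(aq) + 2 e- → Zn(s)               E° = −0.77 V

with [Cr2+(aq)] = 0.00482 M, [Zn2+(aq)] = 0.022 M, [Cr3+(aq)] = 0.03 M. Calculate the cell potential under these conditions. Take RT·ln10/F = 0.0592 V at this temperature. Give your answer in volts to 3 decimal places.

+0.456 V

Since E°(Cr³⁺/Cr²⁺) > E°(Zn²⁺/Zn), Cr³⁺/Cr²⁺ serves as the cathode.
The standard potential is −0.41 − (−0.77) = +0.36 V and the balanced reaction transfers n = 2 electrons.
The balanced reaction is 2 Cr3+(aq) + Zn(s) → 2 Cr2+(aq) + Zn2+(aq), so Q = ([Cr2+(aq)]^2·[Zn2+(aq)]) / [Cr3+(aq)]^2 = 0.000568 and log Q = −3.246.
By the Nernst equation, E = +0.36 − (0.0592/2)·(−3.246) = +0.456 V.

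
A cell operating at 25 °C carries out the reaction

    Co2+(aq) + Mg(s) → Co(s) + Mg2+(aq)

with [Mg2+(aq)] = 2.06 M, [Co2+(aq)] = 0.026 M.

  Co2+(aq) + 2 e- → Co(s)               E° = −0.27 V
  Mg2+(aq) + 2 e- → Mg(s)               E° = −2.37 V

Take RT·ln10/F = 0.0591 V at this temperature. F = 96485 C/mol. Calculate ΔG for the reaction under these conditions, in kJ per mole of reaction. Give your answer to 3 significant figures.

E°cell = −0.27 − (−2.37) = +2.10 V; the balanced reaction transfers n = 2 electrons.
Here Q = [Mg2+(aq)] / [Co2+(aq)] = 79.2 (log Q = 1.899), giving E = +2.10 − (0.0591/2)·(1.899) = +2.0439 V.
Then ΔG = −nFE = −2 × 96485 × +2.0439 J/mol = −394 kJ/mol.

−394 kJ/mol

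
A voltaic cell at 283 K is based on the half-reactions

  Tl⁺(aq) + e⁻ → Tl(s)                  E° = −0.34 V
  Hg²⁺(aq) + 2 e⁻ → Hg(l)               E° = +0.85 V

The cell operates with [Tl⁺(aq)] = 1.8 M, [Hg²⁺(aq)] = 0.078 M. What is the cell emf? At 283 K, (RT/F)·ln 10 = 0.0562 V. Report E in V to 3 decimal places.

Since E°(Hg²⁺/Hg) > E°(Tl⁺/Tl), Hg²⁺/Hg serves as the cathode.
The standard potential is +0.85 − (−0.34) = +1.19 V and the balanced reaction transfers n = 2 electrons.
Balancing gives Hg²⁺(aq) + 2 Tl(s) → Hg(l) + 2 Tl⁺(aq); hence Q = [Tl⁺(aq)]^2 / [Hg²⁺(aq)] = 41.5 (log Q = 1.618).
Applying E = E° − (RT ln10/nF)·log Q gives +1.19 − (0.0562/2)(1.618) = +1.145 V.

+1.145 V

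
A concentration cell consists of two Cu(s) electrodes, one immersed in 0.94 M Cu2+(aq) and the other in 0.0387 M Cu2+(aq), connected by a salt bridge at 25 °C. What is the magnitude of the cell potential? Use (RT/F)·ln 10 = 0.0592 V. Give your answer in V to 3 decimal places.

0.041 V

For a concentration cell E°cell = 0, since both electrodes use the same couple.
The compartment with the higher Cu2+(aq) concentration (0.94 M) acts as the cathode; ions are reduced there and produced at the dilute (0.0387 M) anode.
With n = 2, Ecell = −(0.0592/2)·log([dilute]/[conc]) = −(0.0592/2)·log(0.0387/0.94) = +0.041 V.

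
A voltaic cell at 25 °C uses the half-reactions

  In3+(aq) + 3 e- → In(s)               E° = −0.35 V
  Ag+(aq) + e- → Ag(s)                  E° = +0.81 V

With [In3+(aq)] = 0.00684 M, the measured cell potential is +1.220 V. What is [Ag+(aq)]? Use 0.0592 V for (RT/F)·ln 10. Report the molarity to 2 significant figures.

With Ag⁺/Ag at the cathode and In³⁺/In at the anode, E°cell = +0.81 − (−0.35) = +1.16 V (n = 3).
From the Nernst equation, log Q = n(E° − E)/0.0592 = 3·(+1.16 − (+1.220))/0.0592 = −3.041.
Balancing electrons gives 3 Ag+(aq) + In(s) → 3 Ag(s) + In3+(aq); thus Q = [In3+(aq)] / [Ag+(aq)]^3.
Substituting the known concentrations and solving, log [Ag+(aq)] = 0.292 and [Ag+(aq)] = 2.0 M.

2.0 M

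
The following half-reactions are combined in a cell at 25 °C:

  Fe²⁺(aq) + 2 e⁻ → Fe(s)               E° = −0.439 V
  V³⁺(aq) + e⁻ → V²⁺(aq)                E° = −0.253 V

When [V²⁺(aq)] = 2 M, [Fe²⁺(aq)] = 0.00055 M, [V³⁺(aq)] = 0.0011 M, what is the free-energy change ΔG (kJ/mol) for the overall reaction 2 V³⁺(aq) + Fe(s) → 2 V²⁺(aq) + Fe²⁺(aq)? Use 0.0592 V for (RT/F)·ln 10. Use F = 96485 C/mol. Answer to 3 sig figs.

With V³⁺/V²⁺ reduced at the cathode, E°cell = −0.253 − (−0.439) = +0.186 V and n = 2.
The reaction quotient is ([V²⁺(aq)]^2·[Fe²⁺(aq)]) / [V³⁺(aq)]^2 = 1.82×10^3; by Nernst, E = +0.186 − (0.0592/2)(3.260) = +0.0895 V.
Finally ΔG = −nFE = −(2)(96485 C/mol)(+0.0895 V) = −17.3 kJ/mol.

−17.3 kJ/mol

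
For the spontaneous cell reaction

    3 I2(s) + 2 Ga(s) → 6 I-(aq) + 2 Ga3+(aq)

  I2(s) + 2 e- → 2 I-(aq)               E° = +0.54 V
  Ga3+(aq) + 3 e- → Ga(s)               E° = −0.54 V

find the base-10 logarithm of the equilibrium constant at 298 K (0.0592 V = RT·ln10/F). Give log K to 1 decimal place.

The I₂/I⁻ couple is reduced (cathode); E°cell = +0.54 − (−0.54) = +1.08 V with n = 6.
At equilibrium E = 0, so log K = nE°cell / 0.0592 = (6)(+1.08) / 0.0592 = 109.5.

log K = 109.5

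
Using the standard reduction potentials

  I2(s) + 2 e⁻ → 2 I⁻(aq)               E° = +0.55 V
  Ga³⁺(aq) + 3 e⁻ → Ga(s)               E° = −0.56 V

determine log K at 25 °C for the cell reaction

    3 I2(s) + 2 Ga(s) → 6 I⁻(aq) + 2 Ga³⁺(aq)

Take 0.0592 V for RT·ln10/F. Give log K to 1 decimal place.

log K = 112.5

The I₂/I⁻ couple is reduced (cathode); E°cell = +0.55 − (−0.56) = +1.11 V with n = 6.
At equilibrium E = 0, so log K = nE°cell / 0.0592 = (6)(+1.11) / 0.0592 = 112.5.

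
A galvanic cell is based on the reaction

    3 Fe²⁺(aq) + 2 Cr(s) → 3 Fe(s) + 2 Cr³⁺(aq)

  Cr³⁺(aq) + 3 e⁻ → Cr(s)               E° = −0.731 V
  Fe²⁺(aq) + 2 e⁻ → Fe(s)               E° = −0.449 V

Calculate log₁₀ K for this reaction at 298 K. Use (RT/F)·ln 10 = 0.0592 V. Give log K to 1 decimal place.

log K = 28.6

The Fe²⁺/Fe couple is reduced (cathode); E°cell = −0.449 − (−0.731) = +0.282 V with n = 6.
At equilibrium E = 0, so log K = nE°cell / 0.0592 = (6)(+0.282) / 0.0592 = 28.6.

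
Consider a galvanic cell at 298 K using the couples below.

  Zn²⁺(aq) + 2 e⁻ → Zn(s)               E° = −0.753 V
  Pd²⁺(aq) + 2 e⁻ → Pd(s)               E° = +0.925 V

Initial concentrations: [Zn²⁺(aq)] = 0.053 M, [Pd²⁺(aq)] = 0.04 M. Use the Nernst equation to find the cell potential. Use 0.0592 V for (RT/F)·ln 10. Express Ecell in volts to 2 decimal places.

+1.67 V

Since E°(Pd²⁺/Pd) > E°(Zn²⁺/Zn), Pd²⁺/Pd serves as the cathode.
The standard potential is +0.925 − (−0.753) = +1.678 V and the balanced reaction transfers n = 2 electrons.
For the overall reaction Pd²⁺(aq) + Zn(s) → Pd(s) + Zn²⁺(aq), Q = [Zn²⁺(aq)] / [Pd²⁺(aq)] = 1.32, giving log Q = 0.122.
By the Nernst equation, E = +1.678 − (0.0592/2)·(0.122) = +1.67 V.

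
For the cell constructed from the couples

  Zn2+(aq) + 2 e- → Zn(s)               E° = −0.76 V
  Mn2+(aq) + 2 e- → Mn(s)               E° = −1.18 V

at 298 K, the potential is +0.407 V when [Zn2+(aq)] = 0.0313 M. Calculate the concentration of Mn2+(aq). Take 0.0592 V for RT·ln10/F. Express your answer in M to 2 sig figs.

0.086 M

Zn²⁺/Zn is the cathode (higher E°); E°cell = −0.76 − (−1.18) = +0.42 V with n = 2.
From the Nernst equation, log Q = n(E° − E)/0.0592 = 2·(+0.42 − (+0.407))/0.0592 = 0.439.
Balancing electrons gives Zn2+(aq) + Mn(s) → Zn(s) + Mn2+(aq); thus Q = [Mn2+(aq)] / [Zn2+(aq)].
Solving for the unknown gives log [Mn2+(aq)] = −1.065, so [Mn2+(aq)] ≈ 0.086 M.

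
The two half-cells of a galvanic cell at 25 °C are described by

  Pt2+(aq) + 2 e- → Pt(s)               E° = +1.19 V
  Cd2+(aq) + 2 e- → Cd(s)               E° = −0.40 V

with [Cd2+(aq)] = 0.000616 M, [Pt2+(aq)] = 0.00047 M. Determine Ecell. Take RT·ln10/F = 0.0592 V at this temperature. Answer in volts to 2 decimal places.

Pt²⁺/Pt is reduced (cathode, E° = +1.19 V) and Cd²⁺/Cd is oxidized (anode).
E°cell = +1.19 − (−0.40) = +1.59 V, with n = 2 electrons transferred.
The balanced reaction is Pt2+(aq) + Cd(s) → Pt(s) + Cd2+(aq), so Q = [Cd2+(aq)] / [Pt2+(aq)] = 1.31 and log Q = 0.117.
Applying E = E° − (RT ln10/nF)·log Q gives +1.59 − (0.0592/2)(0.117) = +1.59 V.

+1.59 V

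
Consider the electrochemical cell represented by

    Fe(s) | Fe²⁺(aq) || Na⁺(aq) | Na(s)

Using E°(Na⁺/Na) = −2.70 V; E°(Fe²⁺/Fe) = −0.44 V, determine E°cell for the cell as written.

By convention the left-hand electrode in cell notation is the anode (oxidation) and the right-hand electrode is the cathode (reduction).
E°cell = E°(right) − E°(left) = −2.70 − (−0.44) = −2.26 V.
The negative sign shows that, as written, the cell would require an external voltage to drive the reaction.

−2.26 V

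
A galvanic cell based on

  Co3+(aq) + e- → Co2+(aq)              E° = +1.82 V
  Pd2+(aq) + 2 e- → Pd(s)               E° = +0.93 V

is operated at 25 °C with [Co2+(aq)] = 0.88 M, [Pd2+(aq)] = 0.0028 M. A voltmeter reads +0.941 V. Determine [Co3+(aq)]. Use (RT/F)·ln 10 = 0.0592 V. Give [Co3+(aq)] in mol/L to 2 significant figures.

The Co³⁺/Co²⁺ couple has the larger reduction potential, so it is the cathode: E°cell = +1.82 − (+0.93) = +0.89 V and n = 2.
From the Nernst equation, log Q = n(E° − E)/0.0592 = 2·(+0.89 − (+0.941))/0.0592 = −1.723.
Balancing electrons gives 2 Co3+(aq) + Pd(s) → 2 Co2+(aq) + Pd2+(aq); thus Q = ([Co2+(aq)]^2·[Pd2+(aq)]) / [Co3+(aq)]^2.
Solving for the unknown gives log [Co3+(aq)] = −0.470, so [Co3+(aq)] ≈ 0.34 M.

0.34 M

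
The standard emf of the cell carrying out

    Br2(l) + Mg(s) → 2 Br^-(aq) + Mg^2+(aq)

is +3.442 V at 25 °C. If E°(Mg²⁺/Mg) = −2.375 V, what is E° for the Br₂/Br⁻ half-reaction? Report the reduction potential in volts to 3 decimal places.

+1.067 V

In the reaction as written the Br₂/Br⁻ couple is reduced (cathode) and Mg²⁺/Mg is oxidized (anode), so E°cell = E°(Br₂/Br⁻) − E°(Mg²⁺/Mg).
E°(Br₂/Br⁻) = E°cell + E°(anode) = +3.442 + (−2.375) = +1.067 V.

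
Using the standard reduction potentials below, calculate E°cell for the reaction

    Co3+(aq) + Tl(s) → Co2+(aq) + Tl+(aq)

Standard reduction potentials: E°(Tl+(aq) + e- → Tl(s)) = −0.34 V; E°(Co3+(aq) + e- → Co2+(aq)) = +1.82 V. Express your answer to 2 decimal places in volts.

In the reaction as written, Co3+(aq) is reduced (cathode) and Tl+(aq) is produced by oxidation at the anode.
E°cell = E°(cathode) − E°(anode) = +1.82 − (−0.34) = +2.16 V.

+2.16 V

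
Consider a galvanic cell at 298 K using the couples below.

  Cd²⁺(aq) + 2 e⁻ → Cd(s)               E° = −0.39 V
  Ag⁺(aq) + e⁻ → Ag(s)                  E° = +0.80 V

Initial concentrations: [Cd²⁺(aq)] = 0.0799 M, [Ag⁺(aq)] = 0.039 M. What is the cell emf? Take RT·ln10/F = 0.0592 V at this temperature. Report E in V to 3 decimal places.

Ag⁺/Ag is reduced (cathode, E° = +0.80 V) and Cd²⁺/Cd is oxidized (anode).
The standard potential is +0.80 − (−0.39) = +1.19 V and the balanced reaction transfers n = 2 electrons.
Balancing gives 2 Ag⁺(aq) + Cd(s) → 2 Ag(s) + Cd²⁺(aq); hence Q = [Cd²⁺(aq)] / [Ag⁺(aq)]^2 = 52.5 (log Q = 1.720).
Applying E = E° − (RT ln10/nF)·log Q gives +1.19 − (0.0592/2)(1.720) = +1.139 V.

+1.139 V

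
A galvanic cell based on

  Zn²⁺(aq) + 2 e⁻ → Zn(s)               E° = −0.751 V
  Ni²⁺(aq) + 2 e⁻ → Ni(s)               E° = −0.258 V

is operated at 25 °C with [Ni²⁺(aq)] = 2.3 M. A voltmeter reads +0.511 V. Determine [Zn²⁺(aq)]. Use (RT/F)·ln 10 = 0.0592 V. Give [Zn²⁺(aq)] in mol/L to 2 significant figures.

0.57 M

The Ni²⁺/Ni couple has the larger reduction potential, so it is the cathode: E°cell = −0.258 − (−0.751) = +0.493 V and n = 2.
Since E = E° − (0.0592/n)·log Q, log Q = n(E° − E)/0.0592 = −0.608.
For Ni²⁺(aq) + Zn(s) → Ni(s) + Zn²⁺(aq), the reaction quotient is Q = [Zn²⁺(aq)] / [Ni²⁺(aq)].
Solving for the unknown gives log [Zn²⁺(aq)] = −0.246, so [Zn²⁺(aq)] ≈ 0.57 M.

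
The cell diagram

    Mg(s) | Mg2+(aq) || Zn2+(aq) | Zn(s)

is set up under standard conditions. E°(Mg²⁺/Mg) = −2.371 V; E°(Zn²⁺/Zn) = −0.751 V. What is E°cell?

By convention the left-hand electrode in cell notation is the anode (oxidation) and the right-hand electrode is the cathode (reduction).
E°cell = E°(right) − E°(left) = −0.751 − (−2.371) = +1.620 V.

+1.620 V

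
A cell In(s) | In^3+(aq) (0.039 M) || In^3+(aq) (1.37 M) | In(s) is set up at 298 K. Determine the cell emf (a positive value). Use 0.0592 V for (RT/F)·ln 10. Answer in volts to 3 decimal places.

0.031 V

For a concentration cell E°cell = 0, since both electrodes use the same couple.
The compartment with the higher In^3+(aq) concentration (1.37 M) acts as the cathode; ions are reduced there and produced at the dilute (0.039 M) anode.
With n = 3, Ecell = −(0.0592/3)·log([dilute]/[conc]) = −(0.0592/3)·log(0.039/1.37) = +0.031 V.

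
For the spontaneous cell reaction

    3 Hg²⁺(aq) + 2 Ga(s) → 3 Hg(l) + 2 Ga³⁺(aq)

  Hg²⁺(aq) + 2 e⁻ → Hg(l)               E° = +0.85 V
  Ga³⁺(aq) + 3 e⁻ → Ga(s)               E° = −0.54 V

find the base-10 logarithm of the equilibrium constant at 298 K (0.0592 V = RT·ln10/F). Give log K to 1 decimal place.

log K = 140.9

The Hg²⁺/Hg couple is reduced (cathode); E°cell = +0.85 − (−0.54) = +1.39 V with n = 6.
At equilibrium E = 0, so log K = nE°cell / 0.0592 = (6)(+1.39) / 0.0592 = 140.9.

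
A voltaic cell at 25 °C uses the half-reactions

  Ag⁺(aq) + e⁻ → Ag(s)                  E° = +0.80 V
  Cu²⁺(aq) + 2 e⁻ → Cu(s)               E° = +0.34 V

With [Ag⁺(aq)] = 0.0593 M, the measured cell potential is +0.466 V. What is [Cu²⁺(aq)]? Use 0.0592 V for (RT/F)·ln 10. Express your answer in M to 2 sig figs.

0.0022 M

With Ag⁺/Ag at the cathode and Cu²⁺/Cu at the anode, E°cell = +0.80 − (+0.34) = +0.46 V (n = 2).
Since E = E° − (0.0592/n)·log Q, log Q = n(E° − E)/0.0592 = −0.203.
The balanced reaction is 2 Ag⁺(aq) + Cu(s) → 2 Ag(s) + Cu²⁺(aq), so Q = [Cu²⁺(aq)] / [Ag⁺(aq)]^2.
Solving for the unknown gives log [Cu²⁺(aq)] = −2.657, so [Cu²⁺(aq)] ≈ 0.0022 M.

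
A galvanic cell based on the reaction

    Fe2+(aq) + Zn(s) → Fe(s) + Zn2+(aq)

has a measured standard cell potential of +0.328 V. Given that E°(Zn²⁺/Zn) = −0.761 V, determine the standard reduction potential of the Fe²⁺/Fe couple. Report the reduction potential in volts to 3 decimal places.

In the reaction as written the Fe²⁺/Fe couple is reduced (cathode) and Zn²⁺/Zn is oxidized (anode), so E°cell = E°(Fe²⁺/Fe) − E°(Zn²⁺/Zn).
E°(Fe²⁺/Fe) = E°cell + E°(anode) = +0.328 + (−0.761) = −0.433 V.

−0.433 V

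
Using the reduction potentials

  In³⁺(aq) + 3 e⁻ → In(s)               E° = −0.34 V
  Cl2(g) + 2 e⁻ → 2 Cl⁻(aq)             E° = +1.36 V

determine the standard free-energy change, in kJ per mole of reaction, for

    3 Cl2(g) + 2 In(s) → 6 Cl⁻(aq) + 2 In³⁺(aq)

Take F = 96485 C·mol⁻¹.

In the reaction as written Cl2(g) is reduced, so the Cl₂/Cl⁻ couple is the cathode and In³⁺/In is the anode.
E°cell = +1.36 − (−0.34) = +1.70 V; balancing electrons gives n = 6.
ΔG° = −nFE°cell = −(6)(96485)(+1.70) J/mol = −984 kJ/mol.

−984 kJ/mol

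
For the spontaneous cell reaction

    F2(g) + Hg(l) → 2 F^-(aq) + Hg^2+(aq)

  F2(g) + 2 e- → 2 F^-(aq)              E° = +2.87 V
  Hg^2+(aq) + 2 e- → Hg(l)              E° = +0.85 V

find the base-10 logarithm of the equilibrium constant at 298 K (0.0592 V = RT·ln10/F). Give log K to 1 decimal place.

The F₂/F⁻ couple is reduced (cathode); E°cell = +2.87 − (+0.85) = +2.02 V with n = 2.
At equilibrium E = 0, so log K = nE°cell / 0.0592 = (2)(+2.02) / 0.0592 = 68.2.

log K = 68.2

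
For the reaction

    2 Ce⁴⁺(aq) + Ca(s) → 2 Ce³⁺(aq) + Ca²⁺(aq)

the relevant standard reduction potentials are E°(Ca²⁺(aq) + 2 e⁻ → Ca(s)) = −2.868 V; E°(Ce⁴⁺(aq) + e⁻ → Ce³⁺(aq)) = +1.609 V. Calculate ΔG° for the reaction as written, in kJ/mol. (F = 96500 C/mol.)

−864 kJ/mol

In the reaction as written Ce⁴⁺(aq) is reduced, so the Ce⁴⁺/Ce³⁺ couple is the cathode and Ca²⁺/Ca is the anode.
E°cell = +1.609 − (−2.868) = +4.477 V; balancing electrons gives n = 2.
ΔG° = −nFE°cell = −(2)(96500)(+4.477) J/mol = −864 kJ/mol.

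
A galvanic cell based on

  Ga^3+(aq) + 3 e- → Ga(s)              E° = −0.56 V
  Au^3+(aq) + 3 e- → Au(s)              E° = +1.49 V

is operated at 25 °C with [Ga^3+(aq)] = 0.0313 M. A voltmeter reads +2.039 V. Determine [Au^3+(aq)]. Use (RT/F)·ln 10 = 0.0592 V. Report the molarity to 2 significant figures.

Au³⁺/Au is the cathode (higher E°); E°cell = +1.49 − (−0.56) = +2.05 V with n = 3.
From the Nernst equation, log Q = n(E° − E)/0.0592 = 3·(+2.05 − (+2.039))/0.0592 = 0.557.
For Au^3+(aq) + Ga(s) → Au(s) + Ga^3+(aq), the reaction quotient is Q = [Ga^3+(aq)] / [Au^3+(aq)].
Solving for the unknown gives log [Au^3+(aq)] = −2.061, so [Au^3+(aq)] ≈ 0.0087 M.

0.0087 M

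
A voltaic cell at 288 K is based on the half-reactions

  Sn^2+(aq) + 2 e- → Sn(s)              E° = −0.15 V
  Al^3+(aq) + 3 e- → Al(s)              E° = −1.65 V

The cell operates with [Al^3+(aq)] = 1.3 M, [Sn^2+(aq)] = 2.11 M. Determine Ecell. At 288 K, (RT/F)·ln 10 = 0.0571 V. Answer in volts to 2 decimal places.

Sn²⁺/Sn is reduced (cathode, E° = −0.15 V) and Al³⁺/Al is oxidized (anode).
The standard potential is −0.15 − (−1.65) = +1.50 V and the balanced reaction transfers n = 6 electrons.
Balancing gives 3 Sn^2+(aq) + 2 Al(s) → 3 Sn(s) + 2 Al^3+(aq); hence Q = [Al^3+(aq)]^2 / [Sn^2+(aq)]^3 = 0.18 (log Q = −0.745).
E = E° − (0.0571/n)·log Q = +1.50 − (0.0571/6)(−0.745) = +1.51 V.

+1.51 V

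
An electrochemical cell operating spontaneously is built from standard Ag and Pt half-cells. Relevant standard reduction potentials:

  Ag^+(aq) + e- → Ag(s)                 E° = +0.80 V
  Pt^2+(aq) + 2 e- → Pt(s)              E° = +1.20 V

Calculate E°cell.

+0.40 V

Of the two couples in this cell, the one with the more positive reduction potential is reduced at the cathode: here that is Pt²⁺/Pt (+1.20 V); Ag⁺/Ag (+0.80 V) is the anode.
E°cell = E°(cathode) − E°(anode) = +1.20 − (+0.80) = +0.40 V.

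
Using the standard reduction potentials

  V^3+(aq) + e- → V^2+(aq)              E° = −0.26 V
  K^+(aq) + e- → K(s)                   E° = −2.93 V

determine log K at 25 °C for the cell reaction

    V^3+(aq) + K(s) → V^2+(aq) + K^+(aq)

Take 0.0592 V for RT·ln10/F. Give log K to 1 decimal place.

log K = 45.1

The V³⁺/V²⁺ couple is reduced (cathode); E°cell = −0.26 − (−2.93) = +2.67 V with n = 1.
At equilibrium E = 0, so log K = nE°cell / 0.0592 = (1)(+2.67) / 0.0592 = 45.1.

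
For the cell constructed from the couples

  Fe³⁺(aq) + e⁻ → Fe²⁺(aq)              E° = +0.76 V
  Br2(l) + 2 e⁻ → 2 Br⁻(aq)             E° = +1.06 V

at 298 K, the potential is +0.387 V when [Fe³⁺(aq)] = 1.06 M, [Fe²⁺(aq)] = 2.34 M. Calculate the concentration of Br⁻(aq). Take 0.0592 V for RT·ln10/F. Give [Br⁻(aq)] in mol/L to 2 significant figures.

0.075 M

With Br₂/Br⁻ at the cathode and Fe³⁺/Fe²⁺ at the anode, E°cell = +1.06 − (+0.76) = +0.30 V (n = 2).
From the Nernst equation, log Q = n(E° − E)/0.0592 = 2·(+0.30 − (+0.387))/0.0592 = −2.939.
The balanced reaction is Br2(l) + 2 Fe²⁺(aq) → 2 Br⁻(aq) + 2 Fe³⁺(aq), so Q = ([Br⁻(aq)]^2·[Fe³⁺(aq)]^2) / [Fe²⁺(aq)]^2.
Solving for the unknown gives log [Br⁻(aq)] = −1.126, so [Br⁻(aq)] ≈ 0.075 M.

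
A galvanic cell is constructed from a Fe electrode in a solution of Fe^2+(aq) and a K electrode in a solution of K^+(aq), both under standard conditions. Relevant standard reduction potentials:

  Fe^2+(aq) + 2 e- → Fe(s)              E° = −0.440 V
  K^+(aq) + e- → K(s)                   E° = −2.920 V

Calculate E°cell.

The Fe²⁺/Fe couple has the higher E°, so Fe ion is reduced (cathode) and K is oxidized (anode).
E°cell = E°(cathode) − E°(anode) = −0.440 − (−2.920) = +2.480 V.

+2.480 V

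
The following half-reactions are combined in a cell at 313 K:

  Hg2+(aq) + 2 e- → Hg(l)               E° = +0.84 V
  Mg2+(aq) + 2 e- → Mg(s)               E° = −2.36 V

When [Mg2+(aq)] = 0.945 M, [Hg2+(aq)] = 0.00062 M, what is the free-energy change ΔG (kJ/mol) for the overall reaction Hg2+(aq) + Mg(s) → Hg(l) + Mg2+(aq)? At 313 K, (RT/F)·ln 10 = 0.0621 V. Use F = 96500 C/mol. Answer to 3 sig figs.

−599 kJ/mol

With Hg²⁺/Hg reduced at the cathode, E°cell = +0.84 − (−2.36) = +3.20 V and n = 2.
The reaction quotient is [Mg2+(aq)] / [Hg2+(aq)] = 1.52×10^3; by Nernst, E = +3.20 − (0.0621/2)(3.183) = +3.1012 V.
Then ΔG = −nFE = −2 × 96500 × +3.1012 J/mol = −599 kJ/mol.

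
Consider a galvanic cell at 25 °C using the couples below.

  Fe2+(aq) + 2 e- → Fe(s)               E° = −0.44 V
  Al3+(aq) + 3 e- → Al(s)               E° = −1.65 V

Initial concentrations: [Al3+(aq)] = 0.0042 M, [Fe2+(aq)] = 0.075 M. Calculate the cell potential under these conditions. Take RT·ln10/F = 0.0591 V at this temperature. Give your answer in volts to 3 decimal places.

+1.224 V

The Fe²⁺/Fe couple has the more positive E°, so it is the cathode; Al³⁺/Al is the anode.
E°cell = E°cat − E°an = −0.44 − (−1.65) = +1.21 V; n = 6.
Balancing gives 3 Fe2+(aq) + 2 Al(s) → 3 Fe(s) + 2 Al3+(aq); hence Q = [Al3+(aq)]^2 / [Fe2+(aq)]^3 = 0.0418 (log Q = −1.379).
Applying E = E° − (RT ln10/nF)·log Q gives +1.21 − (0.0591/6)(−1.379) = +1.224 V.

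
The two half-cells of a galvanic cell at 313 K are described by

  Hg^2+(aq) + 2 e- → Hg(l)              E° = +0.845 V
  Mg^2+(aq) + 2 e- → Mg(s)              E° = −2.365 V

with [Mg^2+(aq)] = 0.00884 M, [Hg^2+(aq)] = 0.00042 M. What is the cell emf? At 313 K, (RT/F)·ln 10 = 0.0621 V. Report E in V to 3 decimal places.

+3.169 V

The Hg²⁺/Hg couple has the more positive E°, so it is the cathode; Mg²⁺/Mg is the anode.
E°cell = E°cat − E°an = +0.845 − (−2.365) = +3.210 V; n = 2.
The balanced reaction is Hg^2+(aq) + Mg(s) → Hg(l) + Mg^2+(aq), so Q = [Mg^2+(aq)] / [Hg^2+(aq)] = 21 and log Q = 1.323.
E = E° − (0.0621/n)·log Q = +3.210 − (0.0621/2)(1.323) = +3.169 V.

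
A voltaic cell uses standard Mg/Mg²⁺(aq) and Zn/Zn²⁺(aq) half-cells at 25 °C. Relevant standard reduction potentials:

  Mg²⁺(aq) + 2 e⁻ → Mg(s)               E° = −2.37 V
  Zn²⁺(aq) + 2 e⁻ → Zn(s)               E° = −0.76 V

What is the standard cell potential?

+1.61 V

Of the two couples in this cell, the one with the more positive reduction potential is reduced at the cathode: here that is Zn²⁺/Zn (−0.76 V); Mg²⁺/Mg (−2.37 V) is the anode.
E°cell = E°(cathode) − E°(anode) = −0.76 − (−2.37) = +1.61 V.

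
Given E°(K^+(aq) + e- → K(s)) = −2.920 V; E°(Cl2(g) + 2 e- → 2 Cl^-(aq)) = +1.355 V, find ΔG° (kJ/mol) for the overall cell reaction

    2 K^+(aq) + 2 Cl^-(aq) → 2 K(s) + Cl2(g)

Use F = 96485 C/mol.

+825 kJ/mol

In the reaction as written K^+(aq) is reduced, so the K⁺/K couple is the cathode and Cl₂/Cl⁻ is the anode.
E°cell = −2.920 − (+1.355) = −4.275 V; balancing electrons gives n = 2.
ΔG° = −nFE°cell = −(2)(96485)(−4.275) J/mol = +825 kJ/mol.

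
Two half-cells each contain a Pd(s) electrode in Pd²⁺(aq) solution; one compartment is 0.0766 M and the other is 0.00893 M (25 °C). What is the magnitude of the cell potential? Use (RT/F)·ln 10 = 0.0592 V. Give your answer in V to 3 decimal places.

0.028 V

For a concentration cell E°cell = 0, since both electrodes use the same couple.
The compartment with the higher Pd²⁺(aq) concentration (0.0766 M) acts as the cathode; ions are reduced there and produced at the dilute (0.00893 M) anode.
With n = 2, Ecell = −(0.0592/2)·log([dilute]/[conc]) = −(0.0592/2)·log(0.00893/0.0766) = +0.028 V.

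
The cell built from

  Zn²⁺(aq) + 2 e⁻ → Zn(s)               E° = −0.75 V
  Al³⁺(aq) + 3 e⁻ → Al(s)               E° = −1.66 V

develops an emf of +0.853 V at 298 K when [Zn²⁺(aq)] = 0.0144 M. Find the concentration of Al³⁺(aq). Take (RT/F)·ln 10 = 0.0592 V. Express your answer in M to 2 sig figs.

Zn²⁺/Zn is the cathode (higher E°); E°cell = −0.75 − (−1.66) = +0.91 V with n = 6.
Since E = E° − (0.0592/n)·log Q, log Q = n(E° − E)/0.0592 = 5.777.
The balanced reaction is 3 Zn²⁺(aq) + 2 Al(s) → 3 Zn(s) + 2 Al³⁺(aq), so Q = [Al³⁺(aq)]^2 / [Zn²⁺(aq)]^3.
Substituting the known concentrations and solving, log [Al³⁺(aq)] = 0.126 and [Al³⁺(aq)] = 1.3 M.

1.3 M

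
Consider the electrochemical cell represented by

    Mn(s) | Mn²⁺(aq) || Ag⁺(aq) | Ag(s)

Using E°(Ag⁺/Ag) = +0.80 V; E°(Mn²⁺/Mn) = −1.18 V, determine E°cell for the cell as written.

By convention the left-hand electrode in cell notation is the anode (oxidation) and the right-hand electrode is the cathode (reduction).
E°cell = E°(right) − E°(left) = +0.80 − (−1.18) = +1.98 V.

+1.98 V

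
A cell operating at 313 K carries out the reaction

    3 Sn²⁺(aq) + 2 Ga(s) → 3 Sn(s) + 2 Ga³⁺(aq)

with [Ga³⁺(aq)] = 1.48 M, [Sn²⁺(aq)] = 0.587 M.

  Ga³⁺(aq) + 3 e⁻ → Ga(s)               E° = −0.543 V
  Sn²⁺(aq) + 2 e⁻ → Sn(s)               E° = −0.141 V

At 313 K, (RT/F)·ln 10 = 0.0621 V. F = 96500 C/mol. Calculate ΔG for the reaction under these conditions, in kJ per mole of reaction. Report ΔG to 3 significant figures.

The standard cell potential is −0.141 − (−0.543) = +0.402 V, with n = 6 electrons in the balanced equation.
Here Q = [Ga³⁺(aq)]^2 / [Sn²⁺(aq)]^3 = 10.8 (log Q = 1.035), giving E = +0.402 − (0.0621/6)·(1.035) = +0.3913 V.
Finally ΔG = −nFE = −(6)(96500 C/mol)(+0.3913 V) = −227 kJ/mol.

−227 kJ/mol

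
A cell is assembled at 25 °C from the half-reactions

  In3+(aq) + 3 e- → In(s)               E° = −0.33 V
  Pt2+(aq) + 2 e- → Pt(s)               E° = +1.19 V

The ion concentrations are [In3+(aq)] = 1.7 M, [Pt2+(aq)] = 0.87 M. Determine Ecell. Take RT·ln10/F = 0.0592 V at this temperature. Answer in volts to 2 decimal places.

Pt²⁺/Pt is reduced (cathode, E° = +1.19 V) and In³⁺/In is oxidized (anode).
E°cell = E°cat − E°an = +1.19 − (−0.33) = +1.52 V; n = 6.
For the overall reaction 3 Pt2+(aq) + 2 In(s) → 3 Pt(s) + 2 In3+(aq), Q = [In3+(aq)]^2 / [Pt2+(aq)]^3 = 4.39, giving log Q = 0.642.
Applying E = E° − (RT ln10/nF)·log Q gives +1.52 − (0.0592/6)(0.642) = +1.51 V.

+1.51 V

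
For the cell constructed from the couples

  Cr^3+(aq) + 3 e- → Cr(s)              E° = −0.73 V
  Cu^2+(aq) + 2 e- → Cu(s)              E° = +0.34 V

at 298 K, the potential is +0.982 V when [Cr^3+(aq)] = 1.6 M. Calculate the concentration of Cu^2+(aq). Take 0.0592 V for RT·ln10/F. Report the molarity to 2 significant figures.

0.0015 M

The Cu²⁺/Cu couple has the larger reduction potential, so it is the cathode: E°cell = +0.34 − (−0.73) = +1.07 V and n = 6.
From the Nernst equation, log Q = n(E° − E)/0.0592 = 6·(+1.07 − (+0.982))/0.0592 = 8.919.
Balancing electrons gives 3 Cu^2+(aq) + 2 Cr(s) → 3 Cu(s) + 2 Cr^3+(aq); thus Q = [Cr^3+(aq)]^2 / [Cu^2+(aq)]^3.
Solving for the unknown gives log [Cu^2+(aq)] = −2.837, so [Cu^2+(aq)] ≈ 0.0015 M.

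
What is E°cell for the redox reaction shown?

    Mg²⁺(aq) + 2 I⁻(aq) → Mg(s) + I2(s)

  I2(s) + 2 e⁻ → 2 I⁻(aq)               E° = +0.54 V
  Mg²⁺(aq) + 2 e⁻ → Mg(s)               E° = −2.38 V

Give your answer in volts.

In the reaction as written, Mg²⁺(aq) is reduced (cathode) and I2(s) is produced by oxidation at the anode.
E°cell = E°(cathode) − E°(anode) = −2.38 − (+0.54) = −2.92 V.

−2.92 V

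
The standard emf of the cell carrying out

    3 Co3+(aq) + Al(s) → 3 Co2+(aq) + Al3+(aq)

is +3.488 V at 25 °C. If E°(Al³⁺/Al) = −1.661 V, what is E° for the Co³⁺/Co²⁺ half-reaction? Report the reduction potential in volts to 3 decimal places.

+1.827 V

In the reaction as written the Co³⁺/Co²⁺ couple is reduced (cathode) and Al³⁺/Al is oxidized (anode), so E°cell = E°(Co³⁺/Co²⁺) − E°(Al³⁺/Al).
E°(Co³⁺/Co²⁺) = E°cell + E°(anode) = +3.488 + (−1.661) = +1.827 V.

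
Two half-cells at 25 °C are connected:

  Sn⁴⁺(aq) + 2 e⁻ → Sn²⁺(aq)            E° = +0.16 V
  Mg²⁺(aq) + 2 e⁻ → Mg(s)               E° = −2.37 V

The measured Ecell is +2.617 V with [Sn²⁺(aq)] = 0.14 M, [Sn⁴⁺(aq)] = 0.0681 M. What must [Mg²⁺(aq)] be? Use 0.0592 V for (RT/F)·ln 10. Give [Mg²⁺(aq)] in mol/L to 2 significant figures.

With Sn⁴⁺/Sn²⁺ at the cathode and Mg²⁺/Mg at the anode, E°cell = +0.16 − (−2.37) = +2.53 V (n = 2).
Rearranging E = E° − (0.0592/n)·log Q gives log Q = 2(+2.53 − (+2.617))/0.0592 = −2.939.
For Sn⁴⁺(aq) + Mg(s) → Sn²⁺(aq) + Mg²⁺(aq), the reaction quotient is Q = ([Sn²⁺(aq)]·[Mg²⁺(aq)]) / [Sn⁴⁺(aq)].
Substituting the known concentrations and solving, log [Mg²⁺(aq)] = −3.252 and [Mg²⁺(aq)] = 0.00056 M.

0.00056 M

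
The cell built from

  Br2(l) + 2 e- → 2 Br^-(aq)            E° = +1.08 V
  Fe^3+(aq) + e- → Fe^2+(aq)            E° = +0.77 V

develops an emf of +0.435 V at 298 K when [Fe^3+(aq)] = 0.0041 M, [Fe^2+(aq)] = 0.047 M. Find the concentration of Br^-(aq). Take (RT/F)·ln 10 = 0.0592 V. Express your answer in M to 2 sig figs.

0.089 M

With Br₂/Br⁻ at the cathode and Fe³⁺/Fe²⁺ at the anode, E°cell = +1.08 − (+0.77) = +0.31 V (n = 2).
Since E = E° − (0.0592/n)·log Q, log Q = n(E° − E)/0.0592 = −4.223.
The balanced reaction is Br2(l) + 2 Fe^2+(aq) → 2 Br^-(aq) + 2 Fe^3+(aq), so Q = ([Br^-(aq)]^2·[Fe^3+(aq)]^2) / [Fe^2+(aq)]^2.
Isolating [Br^-(aq)] in Q = 10^{−4.223} yields log [Br^-(aq)] = −1.052, i.e. 0.089 M.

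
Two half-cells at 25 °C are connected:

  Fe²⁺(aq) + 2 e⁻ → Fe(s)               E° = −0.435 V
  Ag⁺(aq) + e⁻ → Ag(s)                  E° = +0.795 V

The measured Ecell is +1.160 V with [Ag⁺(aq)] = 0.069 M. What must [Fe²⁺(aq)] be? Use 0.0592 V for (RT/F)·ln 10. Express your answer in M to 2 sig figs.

1.1 M

Ag⁺/Ag is the cathode (higher E°); E°cell = +0.795 − (−0.435) = +1.230 V with n = 2.
Rearranging E = E° − (0.0592/n)·log Q gives log Q = 2(+1.230 − (+1.160))/0.0592 = 2.365.
The balanced reaction is 2 Ag⁺(aq) + Fe(s) → 2 Ag(s) + Fe²⁺(aq), so Q = [Fe²⁺(aq)] / [Ag⁺(aq)]^2.
Isolating [Fe²⁺(aq)] in Q = 10^{2.365} yields log [Fe²⁺(aq)] = 0.043, i.e. 1.1 M.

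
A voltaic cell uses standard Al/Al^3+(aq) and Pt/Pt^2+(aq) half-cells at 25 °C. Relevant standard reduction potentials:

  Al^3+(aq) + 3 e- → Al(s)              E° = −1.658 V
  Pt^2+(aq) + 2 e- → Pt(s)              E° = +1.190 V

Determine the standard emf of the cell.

The Pt²⁺/Pt couple has the higher E°, so Pt ion is reduced (cathode) and Al is oxidized (anode).
E°cell = E°(cathode) − E°(anode) = +1.190 − (−1.658) = +2.848 V.

+2.848 V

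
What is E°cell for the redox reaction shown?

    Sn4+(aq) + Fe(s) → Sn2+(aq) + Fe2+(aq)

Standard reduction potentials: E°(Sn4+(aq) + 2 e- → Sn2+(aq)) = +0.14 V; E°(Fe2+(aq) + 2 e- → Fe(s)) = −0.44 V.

Sn4+(aq) gains electrons, so the Sn⁴⁺/Sn²⁺ couple is the cathode; the Fe²⁺/Fe couple is the anode.
E°cell = E°(cathode) − E°(anode) = +0.14 − (−0.44) = +0.58 V.

+0.58 V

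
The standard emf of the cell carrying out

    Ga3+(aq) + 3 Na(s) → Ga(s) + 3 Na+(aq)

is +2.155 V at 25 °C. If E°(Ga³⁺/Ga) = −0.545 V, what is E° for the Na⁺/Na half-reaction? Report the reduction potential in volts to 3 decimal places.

In the reaction as written the Ga³⁺/Ga couple is reduced (cathode) and Na⁺/Na is oxidized (anode), so E°cell = E°(Ga³⁺/Ga) − E°(Na⁺/Na).
E°(Na⁺/Na) = E°(cathode) − E°cell = −0.545 − (+2.155) = −2.700 V.

−2.700 V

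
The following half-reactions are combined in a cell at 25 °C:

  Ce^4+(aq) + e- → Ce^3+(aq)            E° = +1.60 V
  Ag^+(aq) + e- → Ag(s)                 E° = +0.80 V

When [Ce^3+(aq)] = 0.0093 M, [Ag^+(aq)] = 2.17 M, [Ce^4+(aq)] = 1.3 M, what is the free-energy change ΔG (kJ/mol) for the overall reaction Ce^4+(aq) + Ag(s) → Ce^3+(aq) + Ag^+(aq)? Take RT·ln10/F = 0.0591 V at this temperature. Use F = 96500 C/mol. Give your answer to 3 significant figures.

−87.5 kJ/mol

E°cell = +1.60 − (+0.80) = +0.80 V; the balanced reaction transfers n = 1 electron.
The reaction quotient is ([Ce^3+(aq)]·[Ag^+(aq)]) / [Ce^4+(aq)] = 0.0155; by Nernst, E = +0.80 − (0.0591/1)(−1.809) = +0.9069 V.
Finally ΔG = −nFE = −(1)(96500 C/mol)(+0.9069 V) = −87.5 kJ/mol.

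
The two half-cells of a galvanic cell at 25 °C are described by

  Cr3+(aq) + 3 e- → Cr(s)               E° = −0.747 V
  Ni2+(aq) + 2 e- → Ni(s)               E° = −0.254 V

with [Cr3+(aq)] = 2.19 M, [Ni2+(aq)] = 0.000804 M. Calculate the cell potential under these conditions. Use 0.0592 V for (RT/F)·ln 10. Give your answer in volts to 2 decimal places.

Since E°(Ni²⁺/Ni) > E°(Cr³⁺/Cr), Ni²⁺/Ni serves as the cathode.
The standard potential is −0.254 − (−0.747) = +0.493 V and the balanced reaction transfers n = 6 electrons.
Balancing gives 3 Ni2+(aq) + 2 Cr(s) → 3 Ni(s) + 2 Cr3+(aq); hence Q = [Cr3+(aq)]^2 / [Ni2+(aq)]^3 = 9.23×10^9 (log Q = 9.965).
E = E° − (0.0592/n)·log Q = +0.493 − (0.0592/6)(9.965) = +0.39 V.

+0.39 V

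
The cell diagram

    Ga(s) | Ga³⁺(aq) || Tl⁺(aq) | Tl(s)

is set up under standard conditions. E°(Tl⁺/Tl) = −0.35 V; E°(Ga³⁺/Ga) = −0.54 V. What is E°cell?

+0.19 V

By convention the left-hand electrode in cell notation is the anode (oxidation) and the right-hand electrode is the cathode (reduction).
E°cell = E°(right) − E°(left) = −0.35 − (−0.54) = +0.19 V.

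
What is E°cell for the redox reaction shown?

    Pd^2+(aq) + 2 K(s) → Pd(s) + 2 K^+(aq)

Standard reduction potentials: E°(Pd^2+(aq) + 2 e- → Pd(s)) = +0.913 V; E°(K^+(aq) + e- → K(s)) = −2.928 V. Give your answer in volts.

In the reaction as written, Pd^2+(aq) is reduced (cathode) and K^+(aq) is produced by oxidation at the anode.
E°cell = E°(cathode) − E°(anode) = +0.913 − (−2.928) = +3.841 V.

+3.841 V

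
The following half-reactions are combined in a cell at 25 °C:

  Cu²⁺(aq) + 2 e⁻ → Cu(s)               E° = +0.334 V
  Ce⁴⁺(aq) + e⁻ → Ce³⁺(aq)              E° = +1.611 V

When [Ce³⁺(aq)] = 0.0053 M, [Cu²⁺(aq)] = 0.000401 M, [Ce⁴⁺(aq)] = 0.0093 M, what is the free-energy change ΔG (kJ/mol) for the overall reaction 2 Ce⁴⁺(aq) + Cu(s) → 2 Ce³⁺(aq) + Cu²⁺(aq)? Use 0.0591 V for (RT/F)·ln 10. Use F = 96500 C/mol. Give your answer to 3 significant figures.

The standard cell potential is +1.611 − (+0.334) = +1.277 V, with n = 2 electrons in the balanced equation.
Here Q = ([Ce³⁺(aq)]^2·[Cu²⁺(aq)]) / [Ce⁴⁺(aq)]^2 = 0.00013 (log Q = −3.885), giving E = +1.277 − (0.0591/2)·(−3.885) = +1.3918 V.
ΔG = −nFE = −(2)(96500)(+1.3918) J/mol = −269 kJ/mol.

−269 kJ/mol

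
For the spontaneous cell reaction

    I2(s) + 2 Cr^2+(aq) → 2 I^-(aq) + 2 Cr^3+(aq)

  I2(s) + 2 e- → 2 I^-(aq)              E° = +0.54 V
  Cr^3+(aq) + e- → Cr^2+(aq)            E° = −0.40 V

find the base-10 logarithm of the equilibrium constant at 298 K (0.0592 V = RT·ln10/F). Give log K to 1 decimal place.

log K = 31.8

The I₂/I⁻ couple is reduced (cathode); E°cell = +0.54 − (−0.40) = +0.94 V with n = 2.
At equilibrium E = 0, so log K = nE°cell / 0.0592 = (2)(+0.94) / 0.0592 = 31.8.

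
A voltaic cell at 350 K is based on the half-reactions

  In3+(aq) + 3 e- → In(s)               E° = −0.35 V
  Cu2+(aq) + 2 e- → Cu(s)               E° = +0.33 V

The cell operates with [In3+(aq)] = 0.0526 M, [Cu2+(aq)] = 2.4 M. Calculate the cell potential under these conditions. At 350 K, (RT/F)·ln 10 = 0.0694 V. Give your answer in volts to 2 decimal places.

The Cu²⁺/Cu couple has the more positive E°, so it is the cathode; In³⁺/In is the anode.
E°cell = +0.33 − (−0.35) = +0.68 V, with n = 6 electrons transferred.
For the overall reaction 3 Cu2+(aq) + 2 In(s) → 3 Cu(s) + 2 In3+(aq), Q = [In3+(aq)]^2 / [Cu2+(aq)]^3 = 0.0002, giving log Q = −3.699.
E = E° − (0.0694/n)·log Q = +0.68 − (0.0694/6)(−3.699) = +0.72 V.

+0.72 V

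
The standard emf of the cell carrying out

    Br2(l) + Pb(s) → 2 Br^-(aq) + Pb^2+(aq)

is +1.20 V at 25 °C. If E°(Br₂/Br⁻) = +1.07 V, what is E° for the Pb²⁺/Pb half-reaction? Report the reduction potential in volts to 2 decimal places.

In the reaction as written the Br₂/Br⁻ couple is reduced (cathode) and Pb²⁺/Pb is oxidized (anode), so E°cell = E°(Br₂/Br⁻) − E°(Pb²⁺/Pb).
E°(Pb²⁺/Pb) = E°(cathode) − E°cell = +1.07 − (+1.20) = −0.13 V.

−0.13 V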